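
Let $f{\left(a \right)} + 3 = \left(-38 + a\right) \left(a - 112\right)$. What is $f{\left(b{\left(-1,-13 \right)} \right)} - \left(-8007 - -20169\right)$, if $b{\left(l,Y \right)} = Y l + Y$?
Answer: $-7909$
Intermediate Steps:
$b{\left(l,Y \right)} = Y + Y l$
$f{\left(a \right)} = -3 + \left(-112 + a\right) \left(-38 + a\right)$ ($f{\left(a \right)} = -3 + \left(-38 + a\right) \left(a - 112\right) = -3 + \left(-38 + a\right) \left(-112 + a\right) = -3 + \left(-112 + a\right) \left(-38 + a\right)$)
$f{\left(b{\left(-1,-13 \right)} \right)} - \left(-8007 - -20169\right) = \left(4253 + \left(- 13 \left(1 - 1\right)\right)^{2} - 150 \left(- 13 \left(1 - 1\right)\right)\right) - \left(-8007 - -20169\right) = \left(4253 + \left(\left(-13\right) 0\right)^{2} - 150 \left(\left(-13\right) 0\right)\right) - \left(-8007 + 20169\right) = \left(4253 + 0^{2} - 0\right) - 12162 = \left(4253 + 0 + 0\right) - 12162 = 4253 - 12162 = -7909$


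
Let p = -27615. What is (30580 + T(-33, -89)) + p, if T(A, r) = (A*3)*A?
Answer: 6232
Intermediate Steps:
T(A, r) = 3*A² (T(A, r) = (3*A)*A = 3*A²)
(30580 + T(-33, -89)) + p = (30580 + 3*(-33)²) - 27615 = (30580 + 3*1089) - 27615 = (30580 + 3267) - 27615 = 33847 - 27615 = 6232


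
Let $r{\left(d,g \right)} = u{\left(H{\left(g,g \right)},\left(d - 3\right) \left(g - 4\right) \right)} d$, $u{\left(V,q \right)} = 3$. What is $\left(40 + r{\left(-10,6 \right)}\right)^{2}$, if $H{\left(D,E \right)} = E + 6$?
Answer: $100$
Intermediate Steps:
$H{\left(D,E \right)} = 6 + E$
$r{\left(d,g \right)} = 3 d$
$\left(40 + r{\left(-10,6 \right)}\right)^{2} = \left(40 + 3 \left(-10\right)\right)^{2} = \left(40 - 30\right)^{2} = 10^{2} = 100$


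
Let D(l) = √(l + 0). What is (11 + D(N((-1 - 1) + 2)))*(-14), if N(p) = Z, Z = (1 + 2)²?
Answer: -196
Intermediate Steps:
Z = 9 (Z = 3² = 9)
N(p) = 9
D(l) = √l
(11 + D(N((-1 - 1) + 2)))*(-14) = (11 + √9)*(-14) = (11 + 3)*(-14) = 14*(-14) = -196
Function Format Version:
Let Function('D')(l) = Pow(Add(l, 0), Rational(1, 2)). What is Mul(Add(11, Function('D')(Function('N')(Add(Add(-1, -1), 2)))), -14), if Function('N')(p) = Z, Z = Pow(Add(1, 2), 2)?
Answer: -196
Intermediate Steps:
Z = 9 (Z = Pow(3, 2) = 9)
Function('N')(p) = 9
Function('D')(l) = Pow(l, Rational(1, 2))
Mul(Add(11, Function('D')(Function('N')(Add(Add(-1, -1), 2)))), -14) = Mul(Add(11, Pow(9, Rational(1, 2))), -14) = Mul(Add(11, 3), -14) = Mul(14, -14) = -196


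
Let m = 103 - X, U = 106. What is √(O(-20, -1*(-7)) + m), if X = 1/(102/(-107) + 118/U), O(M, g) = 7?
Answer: √85347793/907 ≈ 10.186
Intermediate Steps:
X = 5671/907 (X = 1/(102/(-107) + 118/106) = 1/(102*(-1/107) + 118*(1/106)) = 1/(-102/107 + 59/53) = 1/(907/5671) = 5671/907 ≈ 6.2525)
m = 87750/907 (m = 103 - 1*5671/907 = 103 - 5671/907 = 87750/907 ≈ 96.748)
√(O(-20, -1*(-7)) + m) = √(7 + 87750/907) = √(94099/907) = √85347793/907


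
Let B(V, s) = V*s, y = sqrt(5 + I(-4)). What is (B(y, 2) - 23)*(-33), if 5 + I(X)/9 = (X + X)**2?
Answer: 759 - 132*sqrt(134) ≈ -769.01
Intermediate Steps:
I(X) = -45 + 36*X**2 (I(X) = -45 + 9*(X + X)**2 = -45 + 9*(2*X)**2 = -45 + 9*(4*X**2) = -45 + 36*X**2)
y = 2*sqrt(134) (y = sqrt(5 + (-45 + 36*(-4)**2)) = sqrt(5 + (-45 + 36*16)) = sqrt(5 + (-45 + 576)) = sqrt(5 + 531) = sqrt(536) = 2*sqrt(134) ≈ 23.152)
(B(y, 2) - 23)*(-33) = ((2*sqrt(134))*2 - 23)*(-33) = (4*sqrt(134) - 23)*(-33) = (-23 + 4*sqrt(134))*(-33) = 759 - 132*sqrt(134)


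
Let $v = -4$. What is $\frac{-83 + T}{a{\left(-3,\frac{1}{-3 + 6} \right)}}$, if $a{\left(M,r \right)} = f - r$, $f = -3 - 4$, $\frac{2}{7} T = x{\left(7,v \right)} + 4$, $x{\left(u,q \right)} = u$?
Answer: $\frac{267}{44} \approx 6.0682$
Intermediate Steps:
$T = \frac{77}{2}$ ($T = \frac{7 \left(7 + 4\right)}{2} = \frac{7}{2} \cdot 11 = \frac{77}{2} \approx 38.5$)
$f = -7$ ($f = -3 - 4 = -7$)
$a{\left(M,r \right)} = -7 - r$
$\frac{-83 + T}{a{\left(-3,\frac{1}{-3 + 6} \right)}} = \frac{-83 + \frac{77}{2}}{-7 - \frac{1}{-3 + 6}} = \frac{1}{-7 - \frac{1}{3}} \left(- \frac{89}{2}\right) = \frac{1}{- \frac{22}{3}} \left(- \frac{89}{2}\right) = \left(- \frac{3}{22}\right) \left(- \frac{89}{2}\right) = \frac{267}{44}$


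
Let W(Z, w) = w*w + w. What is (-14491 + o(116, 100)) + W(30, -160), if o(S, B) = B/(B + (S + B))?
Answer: 864996/79 ≈ 10949.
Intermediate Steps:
o(S, B) = B/(S + 2*B) (o(S, B) = B/(B + (B + S)) = B/(S + 2*B))
W(Z, w) = w + w**2 (W(Z, w) = w**2 + w = w + w**2)
(-14491 + o(116, 100)) + W(30, -160) = (-14491 + 100/(116 + 2*100)) - 160*(1 - 160) = (-14491 + 100/(116 + 200)) - 160*(-159) = (-14491 + 100/316) + 25440 = (-14491 + 100*(1/316)) + 25440 = (-14491 + 25/79) + 25440 = -1144764/79 + 25440 = 864996/79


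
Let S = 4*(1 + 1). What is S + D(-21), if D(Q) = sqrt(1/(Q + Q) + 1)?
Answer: 8 + sqrt(1722)/42 ≈ 8.9880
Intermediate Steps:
D(Q) = sqrt(1 + 1/(2*Q)) (D(Q) = sqrt(1/(2*Q) + 1) = sqrt(1 + 1/(2*Q)))
S = 8 (S = 4*2 = 8)
S + D(-21) = 8 + sqrt(4 + 2/(-21))/2 = 8 + sqrt(4 + 2*(-1/21))/2 = 8 + sqrt(4 - 2/21)/2 = 8 + sqrt(82/21)/2 = 8 + (sqrt(1722)/21)/2 = 8 + sqrt(1722)/42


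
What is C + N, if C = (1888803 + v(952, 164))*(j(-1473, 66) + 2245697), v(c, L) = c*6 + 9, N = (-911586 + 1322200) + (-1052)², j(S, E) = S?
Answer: 4251737746694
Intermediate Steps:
N = 1517318 (N = 410614 + 1106704 = 1517318)
v(c, L) = 9 + 6*c (v(c, L) = 6*c + 9 = 9 + 6*c)
C = 4251736229376 (C = (1888803 + (9 + 6*952))*(-1473 + 2245697) = (1888803 + (9 + 5712))*2244224 = (1888803 + 5721)*2244224 = 1894524*2244224 = 4251736229376)
C + N = 4251736229376 + 1517318 = 4251737746694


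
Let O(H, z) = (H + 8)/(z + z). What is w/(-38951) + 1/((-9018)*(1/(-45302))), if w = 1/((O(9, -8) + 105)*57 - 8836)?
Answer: 41100971992229/8181726298515 ≈ 5.0235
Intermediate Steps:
O(H, z) = (8 + H)/(2*z) (O(H, z) = (8 + H)/((2*z)) = (8 + H)*(1/(2*z)) = (8 + H)/(2*z))
w = -16/46585 (w = 1/(((1/2)*(8 + 9)/(-8) + 105)*57 - 8836) = 1/(((1/2)*(-1/8)*17 + 105)*57 - 8836) = 1/((-17/16 + 105)*57 - 8836) = 1/((1663/16)*57 - 8836) = 1/(94791/16 - 8836) = 1/(-46585/16) = -16/46585 ≈ -0.00034346)
w/(-38951) + 1/((-9018)*(1/(-45302))) = -16/46585/(-38951) + 1/((-9018)*(1/(-45302))) = -16/46585*(-1/38951) - 1/(9018*(-1/45302)) = 16/1814532335 - 1/9018*(-45302) = 16/1814532335 + 22651/4509 = 41100971992229/8181726298515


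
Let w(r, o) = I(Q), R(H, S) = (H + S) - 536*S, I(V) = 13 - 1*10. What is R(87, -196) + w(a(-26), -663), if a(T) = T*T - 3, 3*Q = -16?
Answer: 104950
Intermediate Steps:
Q = -16/3 (Q = (1/3)*(-16) = -16/3 ≈ -5.3333)
I(V) = 3 (I(V) = 13 - 10 = 3)
R(H, S) = H - 535*S
a(T) = -3 + T**2 (a(T) = T**2 - 3 = -3 + T**2)
w(r, o) = 3
R(87, -196) + w(a(-26), -663) = (87 - 535*(-196)) + 3 = (87 + 104860) + 3 = 104947 + 3 = 104950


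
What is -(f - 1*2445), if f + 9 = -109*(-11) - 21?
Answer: 1276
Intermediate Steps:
f = 1169 (f = -9 + (-109*(-11) - 21) = -9 + (1199 - 21) = -9 + 1178 = 1169)
-(f - 1*2445) = -(1169 - 1*2445) = -(1169 - 2445) = -1*(-1276) = 1276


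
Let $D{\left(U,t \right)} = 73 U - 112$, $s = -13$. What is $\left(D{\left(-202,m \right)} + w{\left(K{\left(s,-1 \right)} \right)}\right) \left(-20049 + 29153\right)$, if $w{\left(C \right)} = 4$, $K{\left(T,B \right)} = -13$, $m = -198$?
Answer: $-135230816$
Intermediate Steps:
$D{\left(U,t \right)} = -112 + 73 U$
$\left(D{\left(-202,m \right)} + w{\left(K{\left(s,-1 \right)} \right)}\right) \left(-20049 + 29153\right) = \left(\left(-112 + 73 \left(-202\right)\right) + 4\right) \left(-20049 + 29153\right) = \left(\left(-112 - 14746\right) + 4\right) 9104 = \left(-14858 + 4\right) 9104 = \left(-14854\right) 9104 = -135230816$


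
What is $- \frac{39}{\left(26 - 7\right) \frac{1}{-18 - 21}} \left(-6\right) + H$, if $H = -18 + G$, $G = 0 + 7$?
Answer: $- \frac{9335}{19} \approx -491.32$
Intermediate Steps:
$G = 7$
$H = -11$ ($H = -18 + 7 = -11$)
$- \frac{39}{\left(26 - 7\right) \frac{1}{-18 - 21}} \left(-6\right) + H = - \frac{39}{\left(26 - 7\right) \frac{1}{-18 - 21}} \left(-6\right) - 11 = - \frac{39}{19 \frac{1}{-39}} \left(-6\right) - 11 = - \frac{39}{19 \left(- \frac{1}{39}\right)} \left(-6\right) - 11 = - \frac{39}{- \frac{19}{39}} \left(-6\right) - 11 = \left(-39\right) \left(- \frac{39}{19}\right) \left(-6\right) - 11 = \frac{1521}{19} \left(-6\right) - 11 = - \frac{9126}{19} - 11 = - \frac{9335}{19}$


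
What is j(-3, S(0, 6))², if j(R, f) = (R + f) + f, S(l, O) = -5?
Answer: 169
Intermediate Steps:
j(R, f) = R + 2*f
j(-3, S(0, 6))² = (-3 + 2*(-5))² = (-3 - 10)² = (-13)² = 169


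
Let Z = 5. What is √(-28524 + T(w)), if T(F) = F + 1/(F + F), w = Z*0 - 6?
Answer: I*√1027083/6 ≈ 168.91*I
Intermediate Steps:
w = -6 (w = 5*0 - 6 = 0 - 6 = -6)
T(F) = F + 1/(2*F)
√(-28524 + T(w)) = √(-28524 + (-6 + (½)/(-6))) = √(-28524 + (-6 + (½)*(-⅙))) = √(-28524 + (-6 - 1/12)) = √(-28524 - 73/12) = √(-342361/12) = I*√1027083/6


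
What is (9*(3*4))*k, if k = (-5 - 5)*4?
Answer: -4320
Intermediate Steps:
k = -40 (k = -10*4 = -40)
(9*(3*4))*k = (9*(3*4))*(-40) = (9*12)*(-40) = 108*(-40) = -4320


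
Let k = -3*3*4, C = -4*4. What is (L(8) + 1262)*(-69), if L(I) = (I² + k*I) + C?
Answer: -70518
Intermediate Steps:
C = -16
k = -36 (k = -9*4 = -36)
L(I) = -16 + I² - 36*I (L(I) = (I² - 36*I) - 16 = -16 + I² - 36*I)
(L(8) + 1262)*(-69) = ((-16 + 8² - 36*8) + 1262)*(-69) = ((-16 + 64 - 288) + 1262)*(-69) = (-240 + 1262)*(-69) = 1022*(-69) = -70518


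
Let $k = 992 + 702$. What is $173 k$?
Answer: $293062$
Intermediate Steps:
$k = 1694$
$173 k = 173 \cdot 1694 = 293062$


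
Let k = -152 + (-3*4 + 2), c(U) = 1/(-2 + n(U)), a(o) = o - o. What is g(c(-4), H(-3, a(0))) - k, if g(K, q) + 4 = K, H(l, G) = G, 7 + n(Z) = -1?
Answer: 1579/10 ≈ 157.90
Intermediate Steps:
n(Z) = -8 (n(Z) = -7 - 1 = -8)
a(o) = 0
c(U) = -⅒ (c(U) = 1/(-2 - 8) = 1/(-10) = -⅒)
g(K, q) = -4 + K
k = -162 (k = -152 + (-12 + 2) = -152 - 10 = -162)
g(c(-4), H(-3, a(0))) - k = (-4 - ⅒) - 1*(-162) = -41/10 + 162 = 1579/10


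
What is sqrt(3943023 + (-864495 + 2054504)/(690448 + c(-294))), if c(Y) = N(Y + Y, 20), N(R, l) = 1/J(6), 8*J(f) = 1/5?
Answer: sqrt(469982600100830926)/345244 ≈ 1985.7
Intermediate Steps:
J(f) = 1/40 (J(f) = (1/8)/5 = (1/8)*(1/5) = 1/40)
N(R, l) = 40 (N(R, l) = 1/(1/40) = 40)
c(Y) = 40
sqrt(3943023 + (-864495 + 2054504)/(690448 + c(-294))) = sqrt(3943023 + (-864495 + 2054504)/(690448 + 40)) = sqrt(3943023 + 1190009/690488) = sqrt(2722611255233/690488) = sqrt(469982600100830926)/345244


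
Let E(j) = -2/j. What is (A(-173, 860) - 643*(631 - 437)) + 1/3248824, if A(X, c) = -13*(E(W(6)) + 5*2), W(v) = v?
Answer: -1217019216869/9746472 ≈ -1.2487e+5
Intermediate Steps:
A(X, c) = -377/3 (A(X, c) = -13*(-2/6 + 5*2) = -13*(-2*⅙ + 10) = -13*(-⅓ + 10) = -13*29/3 = -377/3)
(A(-173, 860) - 643*(631 - 437)) + 1/3248824 = (-377/3 - 643*(631 - 437)) + 1/3248824 = (-377/3 - 643*194) + 1/3248824 = (-377/3 - 124742) + 1/3248824 = -374603/3 + 1/3248824 = -1217019216869/9746472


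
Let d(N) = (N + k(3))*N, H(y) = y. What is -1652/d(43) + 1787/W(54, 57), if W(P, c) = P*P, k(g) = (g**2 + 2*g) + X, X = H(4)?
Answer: -26545/3887028 ≈ -0.0068291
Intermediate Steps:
X = 4
k(g) = 4 + g**2 + 2*g (k(g) = (g**2 + 2*g) + 4 = 4 + g**2 + 2*g)
W(P, c) = P**2
d(N) = N*(19 + N) (d(N) = (N + (4 + 3**2 + 2*3))*N = (N + (4 + 9 + 6))*N = (N + 19)*N = (19 + N)*N = N*(19 + N))
-1652/d(43) + 1787/W(54, 57) = -1652*1/(43*(19 + 43)) + 1787/(54**2) = -1652/(43*62) + 1787/2916 = -1652/2666 + 1787*(1/2916) = -1652*1/2666 + 1787/2916 = -826/1333 + 1787/2916 = -26545/3887028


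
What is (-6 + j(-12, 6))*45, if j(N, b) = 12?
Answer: 270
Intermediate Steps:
(-6 + j(-12, 6))*45 = (-6 + 12)*45 = 6*45 = 270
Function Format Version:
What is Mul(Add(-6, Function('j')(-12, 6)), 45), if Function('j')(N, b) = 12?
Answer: 270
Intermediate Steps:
Mul(Add(-6, Function('j')(-12, 6)), 45) = Mul(Add(-6, 12), 45) = Mul(6, 45) = 270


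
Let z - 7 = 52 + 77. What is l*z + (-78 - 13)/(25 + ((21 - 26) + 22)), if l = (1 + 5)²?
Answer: 29363/6 ≈ 4893.8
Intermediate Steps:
z = 136 (z = 7 + (52 + 77) = 7 + 129 = 136)
l = 36 (l = 6² = 36)
l*z + (-78 - 13)/(25 + ((21 - 26) + 22)) = 36*136 + (-78 - 13)/(25 + ((21 - 26) + 22)) = 4896 - 91/(25 + (-5 + 22)) = 4896 - 91/(25 + 17) = 4896 - 91/42 = 4896 - 91*1/42 = 4896 - 13/6 = 29363/6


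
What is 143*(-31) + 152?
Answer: -4281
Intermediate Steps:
143*(-31) + 152 = -4433 + 152 = -4281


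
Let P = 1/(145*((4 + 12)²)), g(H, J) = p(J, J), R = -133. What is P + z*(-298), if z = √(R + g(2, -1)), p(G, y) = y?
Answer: 1/37120 - 298*I*√134 ≈ 2.694e-5 - 3449.6*I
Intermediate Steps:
g(H, J) = J
z = I*√134 (z = √(-133 - 1) = √(-134) = I*√134 ≈ 11.576*I)
P = 1/37120 (P = 1/(145*(16²)) = (1/145)/256 = (1/145)*(1/256) = 1/37120 ≈ 2.6940e-5)
P + z*(-298) = 1/37120 + (I*√134)*(-298) = 1/37120 - 298*I*√134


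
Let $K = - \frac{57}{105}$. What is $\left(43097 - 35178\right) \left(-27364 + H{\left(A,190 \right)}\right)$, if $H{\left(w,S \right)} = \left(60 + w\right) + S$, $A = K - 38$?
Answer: $- \frac{7525734541}{35} \approx -2.1502 \cdot 10^{8}$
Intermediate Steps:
$K = - \frac{19}{35}$ ($K = \left(-57\right) \frac{1}{105} = - \frac{19}{35} \approx -0.54286$)
$A = - \frac{1349}{35}$ ($A = - \frac{19}{35} - 38 = - \frac{1349}{35} \approx -38.543$)
$H{\left(w,S \right)} = 60 + S + w$
$\left(43097 - 35178\right) \left(-27364 + H{\left(A,190 \right)}\right) = \left(43097 - 35178\right) \left(-27364 + \left(60 + 190 - \frac{1349}{35}\right)\right) = 7919 \left(-27364 + \frac{7401}{35}\right) = 7919 \left(- \frac{950339}{35}\right) = - \frac{7525734541}{35}$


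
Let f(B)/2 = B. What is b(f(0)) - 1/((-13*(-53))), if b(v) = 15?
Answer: 10334/689 ≈ 14.999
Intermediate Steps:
f(B) = 2*B
b(f(0)) - 1/((-13*(-53))) = 15 - 1/((-13*(-53))) = 15 - 1/689 = 10334/689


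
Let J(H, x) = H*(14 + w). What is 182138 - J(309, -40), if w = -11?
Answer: 181211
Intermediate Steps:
J(H, x) = 3*H (J(H, x) = H*(14 - 11) = H*3 = 3*H)
182138 - J(309, -40) = 182138 - 3*309 = 182138 - 1*927 = 182138 - 927 = 181211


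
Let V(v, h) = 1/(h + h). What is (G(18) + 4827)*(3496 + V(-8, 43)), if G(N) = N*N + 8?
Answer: 1551089463/86 ≈ 1.8036e+7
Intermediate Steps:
V(v, h) = 1/(2*h)
G(N) = 8 + N² (G(N) = N² + 8 = 8 + N²)
(G(18) + 4827)*(3496 + V(-8, 43)) = ((8 + 18²) + 4827)*(3496 + (½)/43) = ((8 + 324) + 4827)*(3496 + (½)*(1/43)) = (332 + 4827)*(3496 + 1/86) = 5159*(300657/86) = 1551089463/86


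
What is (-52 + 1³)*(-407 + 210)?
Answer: 10047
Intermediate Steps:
(-52 + 1³)*(-407 + 210) = (-52 + 1)*(-197) = -51*(-197) = 10047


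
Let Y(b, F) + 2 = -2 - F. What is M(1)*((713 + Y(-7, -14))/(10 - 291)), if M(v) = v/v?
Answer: -723/281 ≈ -2.5730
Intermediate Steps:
Y(b, F) = -4 - F (Y(b, F) = -2 + (-2 - F) = -4 - F)
M(v) = 1
M(1)*((713 + Y(-7, -14))/(10 - 291)) = 1*((713 + (-4 - 1*(-14)))/(10 - 291)) = 1*((713 + (-4 + 14))/(-281)) = 1*((713 + 10)*(-1/281)) = 1*(723*(-1/281)) = 1*(-723/281) = -723/281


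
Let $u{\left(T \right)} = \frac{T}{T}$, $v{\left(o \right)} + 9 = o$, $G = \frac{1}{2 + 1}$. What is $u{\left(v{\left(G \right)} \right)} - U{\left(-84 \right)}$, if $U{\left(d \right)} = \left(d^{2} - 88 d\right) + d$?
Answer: $-14363$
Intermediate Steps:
$U{\left(d \right)} = d^{2} - 87 d$
$G = \frac{1}{3} \approx 0.33333$
$v{\left(o \right)} = -9 + o$
$u{\left(T \right)} = 1$
$u{\left(v{\left(G \right)} \right)} - U{\left(-84 \right)} = 1 - - 84 \left(-87 - 84\right) = 1 - \left(-84\right) \left(-171\right) = 1 - 14364 = -14363$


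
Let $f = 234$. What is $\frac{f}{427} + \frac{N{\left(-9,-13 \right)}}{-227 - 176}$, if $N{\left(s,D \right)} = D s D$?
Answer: $\frac{57213}{13237} \approx 4.3222$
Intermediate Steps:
$N{\left(s,D \right)} = s D^{2}$
$\frac{f}{427} + \frac{N{\left(-9,-13 \right)}}{-227 - 176} = \frac{234}{427} + \frac{\left(-9\right) \left(-13\right)^{2}}{-227 - 176} = 234 \cdot \frac{1}{427} + \frac{\left(-9\right) 169}{-403} = \frac{234}{427} - - \frac{117}{31} = \frac{234}{427} + \frac{117}{31} = \frac{57213}{13237}$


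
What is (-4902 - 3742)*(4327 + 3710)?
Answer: -69471828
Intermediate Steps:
(-4902 - 3742)*(4327 + 3710) = -8644*8037 = -69471828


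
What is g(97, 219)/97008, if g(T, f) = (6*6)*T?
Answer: 291/8084 ≈ 0.035997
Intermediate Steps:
g(T, f) = 36*T
g(97, 219)/97008 = (36*97)/97008 = 3492*(1/97008) = 291/8084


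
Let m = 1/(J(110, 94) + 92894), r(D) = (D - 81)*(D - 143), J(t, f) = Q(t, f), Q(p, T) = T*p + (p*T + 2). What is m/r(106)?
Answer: -1/105057800 ≈ -9.5186e-9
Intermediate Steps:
Q(p, T) = 2 + 2*T*p (Q(p, T) = T*p + (T*p + 2) = T*p + (2 + T*p) = 2 + 2*T*p)
J(t, f) = 2 + 2*f*t
r(D) = (-143 + D)*(-81 + D) (r(D) = (-81 + D)*(-143 + D) = (-143 + D)*(-81 + D))
m = 1/113576 (m = 1/((2 + 2*94*110) + 92894) = 1/((2 + 20680) + 92894) = 1/(20682 + 92894) = 1/113576 ≈ 8.8047e-6)
m/r(106) = 1/(113576*(11583 + 106**2 - 224*106)) = 1/(113576*(11583 + 11236 - 23744)) = (1/113576)/(-925) = (1/113576)*(-1/925) = -1/105057800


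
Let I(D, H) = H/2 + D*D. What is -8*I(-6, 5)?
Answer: -308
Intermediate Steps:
I(D, H) = D**2 + H/2 (I(D, H) = H*(1/2) + D**2 = H/2 + D**2 = D**2 + H/2)
-8*I(-6, 5) = -8*((-6)**2 + (1/2)*5) = -8*(36 + 5/2) = -8*77/2 = -308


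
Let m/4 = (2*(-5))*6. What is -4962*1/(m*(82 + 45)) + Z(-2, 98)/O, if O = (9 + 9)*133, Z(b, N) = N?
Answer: 176977/868680 ≈ 0.20373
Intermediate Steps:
O = 2394 (O = 18*133 = 2394)
m = -240 (m = 4*((2*(-5))*6) = 4*(-10*6) = 4*(-60) = -240)
-4962*1/(m*(82 + 45)) + Z(-2, 98)/O = -4962*(-1/(240*(82 + 45))) + 98/2394 = -4962/((-240*127)) + 98*(1/2394) = -4962/(-30480) + 7/171 = -4962*(-1/30480) + 7/171 = 827/5080 + 7/171 = 176977/868680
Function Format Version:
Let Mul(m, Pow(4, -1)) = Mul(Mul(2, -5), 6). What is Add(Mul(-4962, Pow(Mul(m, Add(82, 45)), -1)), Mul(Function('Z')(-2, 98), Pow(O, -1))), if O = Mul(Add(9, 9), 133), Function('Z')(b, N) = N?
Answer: Rational(176977, 868680) ≈ 0.20373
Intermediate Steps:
O = 2394 (O = Mul(18, 133) = 2394)
m = -240 (m = Mul(4, Mul(Mul(2, -5), 6)) = Mul(4, Mul(-10, 6)) = Mul(4, -60) = -240)
Add(Mul(-4962, Pow(Mul(m, Add(82, 45)), -1)), Mul(Function('Z')(-2, 98), Pow(O, -1))) = Add(Mul(-4962, Pow(Mul(-240, Add(82, 45)), -1)), Mul(98, Pow(2394, -1))) = Add(Mul(-4962, Pow(Mul(-240, 127), -1)), Mul(98, Rational(1, 2394))) = Add(Mul(-4962, Pow(-30480, -1)), Rational(7, 171)) = Add(Mul(-4962, Rational(-1, 30480)), Rational(7, 171)) = Add(Rational(827, 5080), Rational(7, 171)) = Rational(176977, 868680)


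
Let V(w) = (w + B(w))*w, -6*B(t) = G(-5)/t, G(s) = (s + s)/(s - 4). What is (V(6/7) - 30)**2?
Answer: 1518115369/1750329 ≈ 867.33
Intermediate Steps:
G(s) = 2*s/(-4 + s) (G(s) = (2*s)/(-4 + s) = 2*s/(-4 + s))
B(t) = -5/(27*t) (B(t) = -2*(-5)/(-4 - 5)/(6*t) = -2*(-5)/(-9)/(6*t) = -2*(-5)*(-1/9)/(6*t) = -5/(27*t))
V(w) = w*(w - 5/(27*w)) (V(w) = (w - 5/(27*w))*w = w*(w - 5/(27*w)))
(V(6/7) - 30)**2 = ((-5/27 + (6/7)**2) - 30)**2 = ((-5/27 + 36/49) - 30)**2 = (727/1323 - 30)**2 = (-38963/1323)**2 = 1518115369/1750329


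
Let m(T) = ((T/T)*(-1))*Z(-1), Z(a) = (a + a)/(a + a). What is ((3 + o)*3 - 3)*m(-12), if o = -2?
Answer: 0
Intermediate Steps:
Z(a) = 1 (Z(a) = (2*a)/((2*a)) = (2*a)*(1/(2*a)) = 1)
m(T) = -1 (m(T) = ((T/T)*(-1))*1 = (1*(-1))*1 = -1*1 = -1)
((3 + o)*3 - 3)*m(-12) = ((3 - 2)*3 - 3)*(-1) = (1*3 - 3)*(-1) = (3 - 3)*(-1) = 0*(-1) = 0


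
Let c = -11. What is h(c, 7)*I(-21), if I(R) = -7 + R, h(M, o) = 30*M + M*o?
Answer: 11396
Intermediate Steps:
h(c, 7)*I(-21) = (-11*(30 + 7))*(-7 - 21) = -11*37*(-28) = -407*(-28) = 11396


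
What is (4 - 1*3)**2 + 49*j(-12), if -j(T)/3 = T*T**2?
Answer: 254017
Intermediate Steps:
j(T) = -3*T**3 (j(T) = -3*T*T**2 = -3*T**3)
(4 - 1*3)**2 + 49*j(-12) = (4 - 1*3)**2 + 49*(-3*(-12)**3) = (4 - 3)**2 + 49*(-3*(-1728)) = 1**2 + 49*5184 = 1 + 254016 = 254017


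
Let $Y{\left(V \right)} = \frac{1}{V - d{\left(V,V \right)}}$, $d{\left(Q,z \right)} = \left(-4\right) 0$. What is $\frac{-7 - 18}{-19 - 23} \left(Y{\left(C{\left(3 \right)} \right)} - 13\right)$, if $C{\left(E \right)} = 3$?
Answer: $- \frac{475}{63} \approx -7.5397$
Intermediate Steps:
$d{\left(Q,z \right)} = 0$
$Y{\left(V \right)} = \frac{1}{V}$ ($Y{\left(V \right)} = \frac{1}{V - 0} = \frac{1}{V + 0} = \frac{1}{V}$)
$\frac{-7 - 18}{-19 - 23} \left(Y{\left(C{\left(3 \right)} \right)} - 13\right) = \frac{-7 - 18}{-19 - 23} \left(\frac{1}{3} - 13\right) = - \frac{25}{-42} \left(\frac{1}{3} - 13\right) = \left(-25\right) \left(- \frac{1}{42}\right) \left(- \frac{38}{3}\right) = \frac{25}{42} \left(- \frac{38}{3}\right) = - \frac{475}{63}$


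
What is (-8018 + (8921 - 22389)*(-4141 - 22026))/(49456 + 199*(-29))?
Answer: 352409138/43685 ≈ 8067.1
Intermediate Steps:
(-8018 + (8921 - 22389)*(-4141 - 22026))/(49456 + 199*(-29)) = (-8018 - 13468*(-26167))/(49456 - 5771) = (-8018 + 352417156)/43685 = 352409138*(1/43685) = 352409138/43685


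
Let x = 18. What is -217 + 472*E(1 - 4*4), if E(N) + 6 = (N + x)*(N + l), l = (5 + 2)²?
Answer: 45095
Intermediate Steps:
l = 49 (l = 7² = 49)
E(N) = -6 + (18 + N)*(49 + N) (E(N) = -6 + (N + 18)*(N + 49) = -6 + (18 + N)*(49 + N))
-217 + 472*E(1 - 4*4) = -217 + 472*(876 + (1 - 4*4)² + 67*(1 - 4*4)) = -217 + 472*(876 + (1 - 16)² + 67*(1 - 16)) = -217 + 472*(876 + (-15)² + 67*(-15)) = -217 + 472*(876 + 225 - 1005) = -217 + 472*96 = -217 + 45312 = 45095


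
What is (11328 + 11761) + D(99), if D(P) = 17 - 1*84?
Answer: 23022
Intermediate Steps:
D(P) = -67 (D(P) = 17 - 84 = -67)
(11328 + 11761) + D(99) = (11328 + 11761) - 67 = 23089 - 67 = 23022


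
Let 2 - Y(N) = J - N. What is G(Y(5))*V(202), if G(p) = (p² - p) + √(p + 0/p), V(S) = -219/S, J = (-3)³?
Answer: -122859/101 - 219*√34/202 ≈ -1222.7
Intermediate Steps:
J = -27
Y(N) = 29 + N (Y(N) = 2 - (-27 - N) = 2 + (27 + N) = 29 + N)
G(p) = √p + p² - p (G(p) = (p² - p) + √(p + 0) = (p² - p) + √p = √p + p² - p)
G(Y(5))*V(202) = (√(29 + 5) + (29 + 5)² - (29 + 5))*(-219/202) = (√34 + 34² - 1*34)*(-219*1/202) = (√34 + 1156 - 34)*(-219/202) = (1122 + √34)*(-219/202) = -122859/101 - 219*√34/202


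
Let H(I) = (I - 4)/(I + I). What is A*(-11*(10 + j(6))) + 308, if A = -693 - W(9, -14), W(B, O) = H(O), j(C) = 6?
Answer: 856724/7 ≈ 1.2239e+5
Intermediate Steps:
H(I) = (-4 + I)/(2*I) (H(I) = (-4 + I)/((2*I)) = (-4 + I)*(1/(2*I)) = (-4 + I)/(2*I))
W(B, O) = (-4 + O)/(2*O)
A = -9711/14 (A = -693 - (-4 - 14)/(2*(-14)) = -693 - (-1)*(-18)/(2*14) = -693 - 1*9/14 = -693 - 9/14 = -9711/14 ≈ -693.64)
A*(-11*(10 + j(6))) + 308 = -(-106821)*(10 + 6)/14 + 308 = -(-106821)*16/14 + 308 = -9711/14*(-176) + 308 = 854568/7 + 308 = 856724/7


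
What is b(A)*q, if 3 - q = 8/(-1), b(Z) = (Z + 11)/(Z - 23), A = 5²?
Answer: 198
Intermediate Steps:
A = 25
b(Z) = (11 + Z)/(-23 + Z)
q = 11 (q = 3 - 8/(-1) = 3 - 8*(-1) = 3 - 1*(-8) = 3 + 8 = 11)
b(A)*q = ((11 + 25)/(-23 + 25))*11 = (36/2)*11 = ((½)*36)*11 = 18*11 = 198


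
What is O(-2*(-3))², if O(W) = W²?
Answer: 1296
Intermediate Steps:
O(-2*(-3))² = ((-2*(-3))²)² = (6²)² = 36² = 1296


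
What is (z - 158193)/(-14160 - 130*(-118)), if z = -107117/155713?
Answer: -12316406863/91870670 ≈ -134.06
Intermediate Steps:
z = -107117/155713 (z = -107117*1/155713 = -107117/155713 ≈ -0.68791)
(z - 158193)/(-14160 - 130*(-118)) = (-107117/155713 - 158193)/(-14160 - 130*(-118)) = -24632813726/(155713*(-14160 + 15340)) = -24632813726/155713/1180 = -24632813726/155713*1/1180 = -12316406863/91870670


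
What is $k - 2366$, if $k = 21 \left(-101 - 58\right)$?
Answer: $-5705$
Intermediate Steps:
$k = -3339$ ($k = 21 \left(-159\right) = -3339$)
$k - 2366 = -3339 - 2366 = -5705$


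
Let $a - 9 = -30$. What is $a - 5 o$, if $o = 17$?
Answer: $-106$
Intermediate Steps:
$a = -21$ ($a = 9 - 30 = -21$)
$a - 5 o = -21 - 85 = -106$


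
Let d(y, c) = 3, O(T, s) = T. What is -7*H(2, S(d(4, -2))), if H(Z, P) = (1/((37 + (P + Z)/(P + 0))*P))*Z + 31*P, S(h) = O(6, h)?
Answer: -149737/115 ≈ -1302.1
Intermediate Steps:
S(h) = 6
H(Z, P) = 31*P + Z/(P*(37 + (P + Z)/P)) (H(Z, P) = (1/((37 + (P + Z)/P)*P))*Z + 31*P = (1/(P*(37 + (P + Z)/P)))*Z + 31*P = Z/(P*(37 + (P + Z)/P)) + 31*P = 31*P + Z/(P*(37 + (P + Z)/P)))
-7*H(2, S(d(4, -2))) = -7*(2 + 1178*6² + 31*6*2)/(2 + 38*6) = -7*(2 + 1178*36 + 372)/(2 + 228) = -7*(2 + 42408 + 372)/230 = -7*42782/230 = -7*21391/115 = -149737/115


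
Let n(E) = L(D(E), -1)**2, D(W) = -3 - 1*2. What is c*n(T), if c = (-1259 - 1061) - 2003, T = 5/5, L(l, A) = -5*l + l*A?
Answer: -3890700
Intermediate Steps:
D(W) = -5 (D(W) = -3 - 2 = -5)
L(l, A) = -5*l + A*l
T = 1 (T = 5*(1/5) = 1)
n(E) = 900 (n(E) = (-5*(-5 - 1))**2 = (-5*(-6))**2 = 30**2 = 900)
c = -4323 (c = -2320 - 2003 = -4323)
c*n(T) = -4323*900 = -3890700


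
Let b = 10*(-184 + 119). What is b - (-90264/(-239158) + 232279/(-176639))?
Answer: -13709701118457/21122314981 ≈ -649.06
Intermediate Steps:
b = -650 (b = 10*(-65) = -650)
b - (-90264/(-239158) + 232279/(-176639)) = -650 - (-90264/(-239158) + 232279/(-176639)) = -650 - (-90264*(-1/239158) + 232279*(-1/176639)) = -650 - (45132/119579 - 232279/176639) = -650 - 1*(-19803619193/21122314981) = -650 + 19803619193/21122314981 = -13709701118457/21122314981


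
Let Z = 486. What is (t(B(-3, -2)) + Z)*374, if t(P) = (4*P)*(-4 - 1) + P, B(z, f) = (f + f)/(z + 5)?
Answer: 195976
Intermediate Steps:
B(z, f) = 2*f/(5 + z) (B(z, f) = (2*f)/(5 + z) = 2*f/(5 + z))
t(P) = -19*P (t(P) = (4*P)*(-5) + P = -20*P + P = -19*P)
(t(B(-3, -2)) + Z)*374 = (-38*(-2)/(5 - 3) + 486)*374 = (-38*(-2)/2 + 486)*374 = (-19*(-2) + 486)*374 = (38 + 486)*374 = 524*374 = 195976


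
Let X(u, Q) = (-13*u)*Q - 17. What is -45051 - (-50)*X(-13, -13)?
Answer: -155751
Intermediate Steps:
X(u, Q) = -17 - 13*Q*u (X(u, Q) = -13*Q*u - 17 = -17 - 13*Q*u)
-45051 - (-50)*X(-13, -13) = -45051 - (-50)*(-17 - 13*(-13)*(-13)) = -45051 - (-50)*(-17 - 2197) = -45051 - (-50)*(-2214) = -45051 - 1*110700 = -45051 - 110700 = -155751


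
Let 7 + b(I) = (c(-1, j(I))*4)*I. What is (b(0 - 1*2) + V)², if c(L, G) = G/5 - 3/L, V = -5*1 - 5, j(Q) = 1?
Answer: 45369/25 ≈ 1814.8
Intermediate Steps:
V = -10 (V = -5 - 5 = -10)
c(L, G) = -3/L + G/5 (c(L, G) = G*(⅕) - 3/L = G/5 - 3/L = -3/L + G/5)
b(I) = -7 + 64*I/5 (b(I) = -7 + ((-3/(-1) + (⅕)*1)*4)*I = -7 + ((-3*(-1) + ⅕)*4)*I = -7 + ((3 + ⅕)*4)*I = -7 + ((16/5)*4)*I = -7 + 64*I/5)
(b(0 - 1*2) + V)² = ((-7 + 64*(0 - 1*2)/5) - 10)² = ((-7 + 64*(0 - 2)/5) - 10)² = ((-7 + (64/5)*(-2)) - 10)² = ((-7 - 128/5) - 10)² = (-163/5 - 10)² = (-213/5)² = 45369/25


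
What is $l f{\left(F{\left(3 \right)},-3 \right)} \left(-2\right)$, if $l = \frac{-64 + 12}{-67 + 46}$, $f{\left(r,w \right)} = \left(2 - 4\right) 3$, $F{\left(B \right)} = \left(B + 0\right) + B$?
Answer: $\frac{208}{7} \approx 29.714$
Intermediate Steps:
$F{\left(B \right)} = 2 B$ ($F{\left(B \right)} = B + B = 2 B$)
$f{\left(r,w \right)} = -6$ ($f{\left(r,w \right)} = \left(-2\right) 3 = -6$)
$l = \frac{52}{21}$ ($l = - \frac{52}{-21} = \left(-52\right) \left(- \frac{1}{21}\right) = \frac{52}{21} \approx 2.4762$)
$l f{\left(F{\left(3 \right)},-3 \right)} \left(-2\right) = \frac{52 \left(\left(-6\right) \left(-2\right)\right)}{21} = \frac{52}{21} \cdot 12 = \frac{208}{7}$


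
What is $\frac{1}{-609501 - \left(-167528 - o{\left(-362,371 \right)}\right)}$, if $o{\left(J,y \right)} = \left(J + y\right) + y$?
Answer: $- \frac{1}{441593} \approx -2.2645 \cdot 10^{-6}$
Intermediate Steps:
$o{\left(J,y \right)} = J + 2 y$
$\frac{1}{-609501 - \left(-167528 - o{\left(-362,371 \right)}\right)} = \frac{1}{-609501 + \left(\left(\left(-362 + 2 \cdot 371\right) + 323583\right) - 156055\right)} = \frac{1}{-609501 + \left(\left(\left(-362 + 742\right) + 323583\right) - 156055\right)} = \frac{1}{-609501 + \left(\left(380 + 323583\right) - 156055\right)} = \frac{1}{-609501 + \left(323963 - 156055\right)} = \frac{1}{-609501 + 167908} = \frac{1}{-441593} = - \frac{1}{441593}$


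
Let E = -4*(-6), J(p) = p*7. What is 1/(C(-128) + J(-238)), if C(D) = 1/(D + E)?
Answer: -104/173265 ≈ -0.00060024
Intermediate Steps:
J(p) = 7*p
E = 24
C(D) = 1/(24 + D) (C(D) = 1/(D + 24) = 1/(24 + D))
1/(C(-128) + J(-238)) = 1/(1/(24 - 128) + 7*(-238)) = 1/(1/(-104) - 1666) = 1/(-1/104 - 1666) = 1/(-173265/104) = -104/173265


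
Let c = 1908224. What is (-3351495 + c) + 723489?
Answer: -719782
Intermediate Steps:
(-3351495 + c) + 723489 = (-3351495 + 1908224) + 723489 = -1443271 + 723489 = -719782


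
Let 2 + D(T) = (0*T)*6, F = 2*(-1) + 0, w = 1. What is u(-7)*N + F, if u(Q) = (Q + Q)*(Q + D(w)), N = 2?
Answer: 250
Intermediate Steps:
F = -2 (F = -2 + 0 = -2)
D(T) = -2 (D(T) = -2 + (0*T)*6 = -2 + 0*6 = -2 + 0 = -2)
u(Q) = 2*Q*(-2 + Q) (u(Q) = (Q + Q)*(Q - 2) = (2*Q)*(-2 + Q) = 2*Q*(-2 + Q))
u(-7)*N + F = (2*(-7)*(-2 - 7))*2 - 2 = (2*(-7)*(-9))*2 - 2 = 126*2 - 2 = 252 - 2 = 250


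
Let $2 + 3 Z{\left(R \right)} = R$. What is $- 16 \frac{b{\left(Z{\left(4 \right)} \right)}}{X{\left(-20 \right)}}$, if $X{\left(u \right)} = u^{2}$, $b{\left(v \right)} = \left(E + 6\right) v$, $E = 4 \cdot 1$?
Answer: $- \frac{4}{15} \approx -0.26667$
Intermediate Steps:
$Z{\left(R \right)} = - \frac{2}{3} + \frac{R}{3}$
$E = 4$
$b{\left(v \right)} = 10 v$ ($b{\left(v \right)} = \left(4 + 6\right) v = 10 v$)
$- 16 \frac{b{\left(Z{\left(4 \right)} \right)}}{X{\left(-20 \right)}} = - 16 \frac{10 \left(- \frac{2}{3} + \frac{1}{3} \cdot 4\right)}{\left(-20\right)^{2}} = - 16 \frac{10 \left(- \frac{2}{3} + \frac{4}{3}\right)}{400} = - 16 \cdot 10 \cdot \frac{2}{3} \cdot \frac{1}{400} = - 16 \cdot \frac{20}{3} \cdot \frac{1}{400} = \left(-16\right) \frac{1}{60} = - \frac{4}{15}$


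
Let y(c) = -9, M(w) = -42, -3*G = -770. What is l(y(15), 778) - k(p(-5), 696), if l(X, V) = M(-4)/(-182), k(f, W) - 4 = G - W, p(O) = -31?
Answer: 16987/39 ≈ 435.56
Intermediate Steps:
G = 770/3 (G = -1/3*(-770) = 770/3 ≈ 256.67)
k(f, W) = 782/3 - W (k(f, W) = 4 + (770/3 - W) = 782/3 - W)
l(X, V) = 3/13 (l(X, V) = -42/(-182) = -42*(-1/182) = 3/13)
l(y(15), 778) - k(p(-5), 696) = 3/13 - (782/3 - 1*696) = 3/13 - (782/3 - 696) = 3/13 - 1*(-1306/3) = 3/13 + 1306/3 = 16987/39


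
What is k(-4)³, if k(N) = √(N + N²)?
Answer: 24*√3 ≈ 41.569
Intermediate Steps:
k(-4)³ = (√(-4*(1 - 4)))³ = (√(-4*(-3)))³ = (√12)³ = (2*√3)³ = 24*√3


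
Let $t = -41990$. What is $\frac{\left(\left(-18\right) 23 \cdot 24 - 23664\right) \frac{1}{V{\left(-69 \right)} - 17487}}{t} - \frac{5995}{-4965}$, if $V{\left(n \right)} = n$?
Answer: $\frac{1052191889}{871447863} \approx 1.2074$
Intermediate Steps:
$\frac{\left(\left(-18\right) 23 \cdot 24 - 23664\right) \frac{1}{V{\left(-69 \right)} - 17487}}{t} - \frac{5995}{-4965} = \frac{\left(\left(-18\right) 23 \cdot 24 - 23664\right) \frac{1}{-69 - 17487}}{-41990} - \frac{5995}{-4965} = \frac{\left(-414\right) 24 - 23664}{-17556} \left(- \frac{1}{41990}\right) - - \frac{1199}{993} = \left(-9936 - 23664\right) \left(- \frac{1}{17556}\right) \left(- \frac{1}{41990}\right) + \frac{1199}{993} = \left(-33600\right) \left(- \frac{1}{17556}\right) \left(- \frac{1}{41990}\right) + \frac{1199}{993} = \frac{400}{209} \left(- \frac{1}{41990}\right) + \frac{1199}{993} = - \frac{40}{877591} + \frac{1199}{993} = \frac{1052191889}{871447863}$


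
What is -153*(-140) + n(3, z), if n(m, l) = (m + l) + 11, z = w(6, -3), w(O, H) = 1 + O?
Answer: 21441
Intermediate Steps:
z = 7 (z = 1 + 6 = 7)
n(m, l) = 11 + l + m (n(m, l) = (l + m) + 11 = 11 + l + m)
-153*(-140) + n(3, z) = -153*(-140) + (11 + 7 + 3) = 21420 + 21 = 21441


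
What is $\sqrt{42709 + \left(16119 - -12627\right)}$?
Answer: $\sqrt{71455} \approx 267.31$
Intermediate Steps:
$\sqrt{42709 + \left(16119 - -12627\right)} = \sqrt{42709 + \left(16119 + 12627\right)} = \sqrt{42709 + 28746} = \sqrt{71455}$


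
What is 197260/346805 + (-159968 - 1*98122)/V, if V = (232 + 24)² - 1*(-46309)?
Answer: -2697774310/1551536209 ≈ -1.7388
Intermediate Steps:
V = 111845 (V = 256² + 46309 = 65536 + 46309 = 111845)
197260/346805 + (-159968 - 1*98122)/V = 197260/346805 + (-159968 - 1*98122)/111845 = 197260*(1/346805) + (-159968 - 98122)*(1/111845) = 39452/69361 - 258090*1/111845 = 39452/69361 - 51618/22369 = -2697774310/1551536209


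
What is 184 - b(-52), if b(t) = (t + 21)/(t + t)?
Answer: 19105/104 ≈ 183.70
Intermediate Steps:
b(t) = (21 + t)/(2*t) (b(t) = (21 + t)/((2*t)) = (21 + t)*(1/(2*t)) = (21 + t)/(2*t))
184 - b(-52) = 184 - (21 - 52)/(2*(-52)) = 184 - (-1)*(-31)/(2*52) = 184 - 1*31/104 = 184 - 31/104 = 19105/104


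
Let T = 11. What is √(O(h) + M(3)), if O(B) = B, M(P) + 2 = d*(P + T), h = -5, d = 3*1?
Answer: √35 ≈ 5.9161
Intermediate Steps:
d = 3
M(P) = 31 + 3*P (M(P) = -2 + 3*(P + 11) = -2 + 3*(11 + P) = -2 + (33 + 3*P) = 31 + 3*P)
√(O(h) + M(3)) = √(-5 + (31 + 3*3)) = √(-5 + (31 + 9)) = √(-5 + 40) = √35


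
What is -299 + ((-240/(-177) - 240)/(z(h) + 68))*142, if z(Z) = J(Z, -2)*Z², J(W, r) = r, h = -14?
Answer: -929081/4779 ≈ -194.41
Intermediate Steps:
z(Z) = -2*Z²
-299 + ((-240/(-177) - 240)/(z(h) + 68))*142 = -299 + ((-240/(-177) - 240)/(-2*(-14)² + 68))*142 = -299 + ((-240*(-1/177) - 240)/(-2*196 + 68))*142 = -299 + ((80/59 - 240)/(-392 + 68))*142 = -299 - 14080/59/(-324)*142 = -299 - 14080/59*(-1/324)*142 = -299 + (3520/4779)*142 = -299 + 499840/4779 = -929081/4779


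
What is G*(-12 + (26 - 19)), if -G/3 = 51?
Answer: 765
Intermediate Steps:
G = -153 (G = -3*51 = -153)
G*(-12 + (26 - 19)) = -153*(-12 + (26 - 19)) = -153*(-12 + 7) = -153*(-5) = 765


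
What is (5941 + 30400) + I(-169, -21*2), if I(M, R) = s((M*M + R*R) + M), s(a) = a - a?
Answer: 36341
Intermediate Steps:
s(a) = 0
I(M, R) = 0
(5941 + 30400) + I(-169, -21*2) = (5941 + 30400) + 0 = 36341 + 0 = 36341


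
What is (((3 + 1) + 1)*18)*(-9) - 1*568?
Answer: -1378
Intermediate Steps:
(((3 + 1) + 1)*18)*(-9) - 1*568 = ((4 + 1)*18)*(-9) - 568 = (5*18)*(-9) - 568 = 90*(-9) - 568 = -810 - 568 = -1378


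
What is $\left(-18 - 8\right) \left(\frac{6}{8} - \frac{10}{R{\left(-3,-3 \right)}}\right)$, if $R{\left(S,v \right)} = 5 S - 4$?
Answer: $- \frac{1261}{38} \approx -33.184$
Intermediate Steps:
$R{\left(S,v \right)} = -4 + 5 S$
$\left(-18 - 8\right) \left(\frac{6}{8} - \frac{10}{R{\left(-3,-3 \right)}}\right) = \left(-18 - 8\right) \left(\frac{6}{8} - \frac{10}{-4 + 5 \left(-3\right)}\right) = \left(-18 - 8\right) \left(6 \cdot \frac{1}{8} - \frac{10}{-4 - 15}\right) = \left(-18 - 8\right) \left(\frac{3}{4} - \frac{10}{-19}\right) = - 26 \left(\frac{3}{4} - - \frac{10}{19}\right) = - 26 \left(\frac{3}{4} + \frac{10}{19}\right) = \left(-26\right) \frac{97}{76} = - \frac{1261}{38}$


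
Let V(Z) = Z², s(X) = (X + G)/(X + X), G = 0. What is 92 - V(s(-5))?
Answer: 367/4 ≈ 91.750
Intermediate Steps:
s(X) = ½ (s(X) = (X + 0)/(X + X) = X/((2*X)) = X*(1/(2*X)) = ½)
92 - V(s(-5)) = 92 - (½)² = 92 - 1*¼ = 92 - ¼ = 367/4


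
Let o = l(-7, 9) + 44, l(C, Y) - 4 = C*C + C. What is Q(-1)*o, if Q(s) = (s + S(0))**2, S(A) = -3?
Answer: 1440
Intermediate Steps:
l(C, Y) = 4 + C + C**2 (l(C, Y) = 4 + (C*C + C) = 4 + (C**2 + C) = 4 + (C + C**2) = 4 + C + C**2)
o = 90 (o = (4 - 7 + (-7)**2) + 44 = (4 - 7 + 49) + 44 = 46 + 44 = 90)
Q(s) = (-3 + s)**2 (Q(s) = (s - 3)**2 = (-3 + s)**2)
Q(-1)*o = (-3 - 1)**2*90 = (-4)**2*90 = 16*90 = 1440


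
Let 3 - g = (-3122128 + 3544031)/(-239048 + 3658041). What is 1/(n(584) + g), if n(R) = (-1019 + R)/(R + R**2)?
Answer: 77870984568/223904540179 ≈ 0.34779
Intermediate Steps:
g = 9835076/3418993 (g = 3 - (-3122128 + 3544031)/(-239048 + 3658041) = 3 - 421903/3418993 = 9835076/3418993 ≈ 2.8766)
n(R) = (-1019 + R)/(R + R**2)
1/(n(584) + g) = 1/((-1019 + 584)/(584*(1 + 584)) + 9835076/3418993) = 1/((1/584)*(-435)/585 + 9835076/3418993) = 1/((1/584)*(1/585)*(-435) + 9835076/3418993) = 1/(-29/22776 + 9835076/3418993) = 1/(223904540179/77870984568) = 77870984568/223904540179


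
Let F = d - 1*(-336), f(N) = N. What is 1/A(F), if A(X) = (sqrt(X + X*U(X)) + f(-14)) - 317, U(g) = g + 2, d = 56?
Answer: 331/45279 + 14*sqrt(790)/45279 ≈ 0.016001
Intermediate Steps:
U(g) = 2 + g
F = 392 (F = 56 - 1*(-336) = 56 + 336 = 392)
A(X) = -331 + sqrt(X + X*(2 + X)) (A(X) = (sqrt(X + X*(2 + X)) - 14) - 317 = (-14 + sqrt(X + X*(2 + X))) - 317 = -331 + sqrt(X + X*(2 + X)))
1/A(F) = 1/(-331 + sqrt(392*(3 + 392))) = 1/(-331 + sqrt(392*395)) = 1/(-331 + sqrt(154840)) = 1/(-331 + 14*sqrt(790))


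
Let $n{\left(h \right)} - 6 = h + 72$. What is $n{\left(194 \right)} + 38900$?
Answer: $39172$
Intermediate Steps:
$n{\left(h \right)} = 78 + h$ ($n{\left(h \right)} = 6 + \left(h + 72\right) = 6 + \left(72 + h\right) = 78 + h$)
$n{\left(194 \right)} + 38900 = \left(78 + 194\right) + 38900 = 272 + 38900 = 39172$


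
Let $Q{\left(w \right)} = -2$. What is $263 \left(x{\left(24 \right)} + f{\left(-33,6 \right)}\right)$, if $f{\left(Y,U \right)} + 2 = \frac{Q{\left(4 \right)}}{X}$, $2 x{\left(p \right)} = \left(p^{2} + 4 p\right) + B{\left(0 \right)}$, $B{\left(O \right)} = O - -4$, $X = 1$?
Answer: $87842$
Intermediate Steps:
$B{\left(O \right)} = 4 + O$ ($B{\left(O \right)} = O + 4 = 4 + O$)
$x{\left(p \right)} = 2 + \frac{p^{2}}{2} + 2 p$ ($x{\left(p \right)} = \frac{\left(p^{2} + 4 p\right) + \left(4 + 0\right)}{2} = \frac{\left(p^{2} + 4 p\right) + 4}{2} = \frac{4 + p^{2} + 4 p}{2} = 2 + \frac{p^{2}}{2} + 2 p$)
$f{\left(Y,U \right)} = -4$ ($f{\left(Y,U \right)} = -2 - \frac{2}{1} = -2 - 2 = -4$)
$263 \left(x{\left(24 \right)} + f{\left(-33,6 \right)}\right) = 263 \left(\left(2 + \frac{24^{2}}{2} + 2 \cdot 24\right) - 4\right) = 263 \left(\left(2 + \frac{1}{2} \cdot 576 + 48\right) - 4\right) = 263 \left(\left(2 + 288 + 48\right) - 4\right) = 263 \left(338 - 4\right) = 263 \cdot 334 = 87842$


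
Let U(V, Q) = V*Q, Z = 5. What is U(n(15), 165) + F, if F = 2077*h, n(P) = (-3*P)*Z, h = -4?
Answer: -45433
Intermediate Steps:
n(P) = -15*P (n(P) = -3*P*5 = -15*P)
U(V, Q) = Q*V
F = -8308 (F = 2077*(-4) = -8308)
U(n(15), 165) + F = 165*(-15*15) - 8308 = 165*(-225) - 8308 = -37125 - 8308 = -45433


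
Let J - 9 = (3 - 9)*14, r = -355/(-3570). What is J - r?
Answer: -53621/714 ≈ -75.099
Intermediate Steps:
r = 71/714 (r = -355*(-1/3570) = 71/714 ≈ 0.099440)
J = -75 (J = 9 + (3 - 9)*14 = 9 - 6*14 = 9 - 84 = -75)
J - r = -75 - 1*71/714 = -75 - 71/714 = -53621/714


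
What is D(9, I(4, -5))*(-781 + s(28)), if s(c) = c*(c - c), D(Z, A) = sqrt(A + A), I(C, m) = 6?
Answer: -1562*sqrt(3) ≈ -2705.5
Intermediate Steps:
D(Z, A) = sqrt(2)*sqrt(A) (D(Z, A) = sqrt(2*A) = sqrt(2)*sqrt(A))
s(c) = 0 (s(c) = c*0 = 0)
D(9, I(4, -5))*(-781 + s(28)) = (sqrt(2)*sqrt(6))*(-781 + 0) = (2*sqrt(3))*(-781) = -1562*sqrt(3)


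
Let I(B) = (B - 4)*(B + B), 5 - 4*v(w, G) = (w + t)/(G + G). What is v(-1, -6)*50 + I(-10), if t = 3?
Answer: 4135/12 ≈ 344.58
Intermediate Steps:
v(w, G) = 5/4 - (3 + w)/(8*G) (v(w, G) = 5/4 - (w + 3)/(4*(G + G)) = 5/4 - (3 + w)/(4*(2*G)) = 5/4 - (3 + w)*1/(2*G)/4 = 5/4 - (3 + w)/(8*G))
I(B) = 2*B*(-4 + B) (I(B) = (-4 + B)*(2*B) = 2*B*(-4 + B))
v(-1, -6)*50 + I(-10) = ((⅛)*(-3 - 1*(-1) + 10*(-6))/(-6))*50 + 2*(-10)*(-4 - 10) = ((⅛)*(-⅙)*(-3 + 1 - 60))*50 + 2*(-10)*(-14) = ((⅛)*(-⅙)*(-62))*50 + 280 = (31/24)*50 + 280 = 775/12 + 280 = 4135/12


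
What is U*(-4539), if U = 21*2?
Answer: -190638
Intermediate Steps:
U = 42
U*(-4539) = 42*(-4539) = -190638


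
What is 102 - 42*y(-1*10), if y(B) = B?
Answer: 522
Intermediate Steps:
102 - 42*y(-1*10) = 102 - (-42)*10 = 102 - 42*(-10) = 102 + 420 = 522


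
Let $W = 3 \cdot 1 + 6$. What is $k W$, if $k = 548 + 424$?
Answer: $8748$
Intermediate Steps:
$W = 9$ ($W = 3 + 6 = 9$)
$k = 972$
$k W = 972 \cdot 9 = 8748$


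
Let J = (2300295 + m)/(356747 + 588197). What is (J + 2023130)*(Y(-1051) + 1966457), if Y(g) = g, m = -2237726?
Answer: 144513628511057859/36344 ≈ 3.9763e+12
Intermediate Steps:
J = 4813/72688 (J = (2300295 - 2237726)/(356747 + 588197) = 62569/944944 = 62569*(1/944944) = 4813/72688 ≈ 0.066215)
(J + 2023130)*(Y(-1051) + 1966457) = (4813/72688 + 2023130)*(-1051 + 1966457) = (147057278253/72688)*1965406 = 144513628511057859/36344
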